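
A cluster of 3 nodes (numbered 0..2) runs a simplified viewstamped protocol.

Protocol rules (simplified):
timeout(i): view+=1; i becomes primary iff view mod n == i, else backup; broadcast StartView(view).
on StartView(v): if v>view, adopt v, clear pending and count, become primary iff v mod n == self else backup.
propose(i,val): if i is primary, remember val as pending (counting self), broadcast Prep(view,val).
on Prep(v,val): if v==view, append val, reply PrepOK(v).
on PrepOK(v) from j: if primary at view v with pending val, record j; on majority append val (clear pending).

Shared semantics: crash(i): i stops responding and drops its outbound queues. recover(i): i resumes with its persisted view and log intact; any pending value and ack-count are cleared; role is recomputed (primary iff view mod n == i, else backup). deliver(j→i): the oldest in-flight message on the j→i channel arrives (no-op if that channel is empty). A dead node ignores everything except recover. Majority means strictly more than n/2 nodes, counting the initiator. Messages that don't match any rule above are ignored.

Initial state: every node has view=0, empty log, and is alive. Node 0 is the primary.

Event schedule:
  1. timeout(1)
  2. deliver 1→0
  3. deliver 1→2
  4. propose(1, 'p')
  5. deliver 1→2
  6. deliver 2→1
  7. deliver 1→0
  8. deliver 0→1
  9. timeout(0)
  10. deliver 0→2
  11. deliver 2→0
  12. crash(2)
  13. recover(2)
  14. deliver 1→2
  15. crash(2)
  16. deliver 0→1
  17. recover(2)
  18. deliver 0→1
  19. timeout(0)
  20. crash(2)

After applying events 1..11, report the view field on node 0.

2

e1 timeout(1): 1[prim,v=1,-]
e2 deliver 1→0: 0[back,v=1,-]
e3 deliver 1→2: 2[back,v=1,-]
e4 propose(1,'p'): ·
e5 deliver 1→2: 2[back,v=1,p]
e6 deliver 2→1: 1[prim,v=1,p]
e7 deliver 1→0: 0[back,v=1,p]
e8 deliver 0→1: ·
e9 timeout(0): 0[back,v=2,p]
e10 deliver 0→2: 2[prim,v=2,p]
e11 deliver 2→0: ·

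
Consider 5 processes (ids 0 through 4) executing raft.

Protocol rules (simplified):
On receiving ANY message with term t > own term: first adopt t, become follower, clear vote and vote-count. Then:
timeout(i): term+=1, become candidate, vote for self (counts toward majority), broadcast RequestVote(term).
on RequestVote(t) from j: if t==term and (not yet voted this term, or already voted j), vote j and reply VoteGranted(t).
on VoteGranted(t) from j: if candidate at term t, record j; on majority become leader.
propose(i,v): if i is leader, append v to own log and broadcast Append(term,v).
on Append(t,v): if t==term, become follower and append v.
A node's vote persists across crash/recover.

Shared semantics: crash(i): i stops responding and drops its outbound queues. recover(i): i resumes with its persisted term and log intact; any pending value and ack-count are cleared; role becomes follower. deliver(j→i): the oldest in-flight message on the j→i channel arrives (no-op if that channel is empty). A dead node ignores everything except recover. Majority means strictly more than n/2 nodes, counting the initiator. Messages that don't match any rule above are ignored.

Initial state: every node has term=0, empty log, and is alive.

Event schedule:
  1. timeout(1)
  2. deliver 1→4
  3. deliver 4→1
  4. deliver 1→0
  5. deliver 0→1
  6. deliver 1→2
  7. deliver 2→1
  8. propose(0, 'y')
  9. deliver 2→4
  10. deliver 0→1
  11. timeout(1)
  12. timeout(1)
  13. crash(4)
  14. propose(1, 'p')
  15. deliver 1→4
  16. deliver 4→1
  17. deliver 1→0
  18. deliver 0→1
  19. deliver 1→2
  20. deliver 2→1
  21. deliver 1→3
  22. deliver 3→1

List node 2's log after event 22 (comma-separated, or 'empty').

empty

e1 timeout(1): 1[cand,t=1,-]
e2 deliver 1→4: 4[foll,t=1,-]
e3 deliver 4→1: ·
e4 deliver 1→0: 0[foll,t=1,-]
e5 deliver 0→1: 1[lead,t=1,-]
e6 deliver 1→2: 2[foll,t=1,-]
e7 deliver 2→1: ·
e8 propose(0,'y'): ·
e9 deliver 2→4: ·
e10 deliver 0→1: ·
e11 timeout(1): 1[cand,t=2,-]
e12 timeout(1): 1[cand,t=3,-]
e13 crash(4): 4[✗foll,t=1,-]
e14 propose(1,'p'): ·
e15 deliver 1→4: ·
e16 deliver 4→1: ·
e17 deliver 1→0: 0[foll,t=2,-]
e18 deliver 0→1: ·
e19 deliver 1→2: 2[foll,t=2,-]
e20 deliver 2→1: ·
e21 deliver 1→3: 3[foll,t=1,-]
e22 deliver 3→1: ·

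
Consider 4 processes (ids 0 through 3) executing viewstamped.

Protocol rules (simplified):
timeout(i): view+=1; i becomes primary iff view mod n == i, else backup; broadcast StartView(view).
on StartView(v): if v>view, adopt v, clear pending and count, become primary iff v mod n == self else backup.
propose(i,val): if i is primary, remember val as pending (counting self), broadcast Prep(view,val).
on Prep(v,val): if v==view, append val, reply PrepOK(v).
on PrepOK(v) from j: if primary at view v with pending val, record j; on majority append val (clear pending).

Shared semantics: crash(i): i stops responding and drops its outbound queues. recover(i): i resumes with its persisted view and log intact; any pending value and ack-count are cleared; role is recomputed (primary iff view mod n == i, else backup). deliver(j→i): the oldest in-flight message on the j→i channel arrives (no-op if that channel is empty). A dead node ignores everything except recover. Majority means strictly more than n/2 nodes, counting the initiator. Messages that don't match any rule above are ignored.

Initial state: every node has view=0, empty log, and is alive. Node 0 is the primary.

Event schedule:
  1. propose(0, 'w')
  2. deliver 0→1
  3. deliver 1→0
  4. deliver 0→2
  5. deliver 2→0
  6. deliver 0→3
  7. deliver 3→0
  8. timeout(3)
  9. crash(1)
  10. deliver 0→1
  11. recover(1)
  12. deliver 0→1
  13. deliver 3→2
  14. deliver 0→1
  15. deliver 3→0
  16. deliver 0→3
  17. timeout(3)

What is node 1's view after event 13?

0

step 1 propose(0,'w'): —
step 2 deliver 0→1: 1={back,v=0,log=w}
step 3 deliver 1→0: —
step 4 deliver 0→2: 2={back,v=0,log=w}
step 5 deliver 2→0: 0={prim,v=0,log=w}
step 6 deliver 0→3: 3={back,v=0,log=w}
step 7 deliver 3→0: —
step 8 timeout(3): 3={back,v=1,log=w}
step 9 crash(1): 1={✗back,v=0,log=w}
step 10 deliver 0→1: —
step 11 recover(1): 1={back,v=0,log=w}
step 12 deliver 0→1: —
step 13 deliver 3→2: 2={back,v=1,log=w}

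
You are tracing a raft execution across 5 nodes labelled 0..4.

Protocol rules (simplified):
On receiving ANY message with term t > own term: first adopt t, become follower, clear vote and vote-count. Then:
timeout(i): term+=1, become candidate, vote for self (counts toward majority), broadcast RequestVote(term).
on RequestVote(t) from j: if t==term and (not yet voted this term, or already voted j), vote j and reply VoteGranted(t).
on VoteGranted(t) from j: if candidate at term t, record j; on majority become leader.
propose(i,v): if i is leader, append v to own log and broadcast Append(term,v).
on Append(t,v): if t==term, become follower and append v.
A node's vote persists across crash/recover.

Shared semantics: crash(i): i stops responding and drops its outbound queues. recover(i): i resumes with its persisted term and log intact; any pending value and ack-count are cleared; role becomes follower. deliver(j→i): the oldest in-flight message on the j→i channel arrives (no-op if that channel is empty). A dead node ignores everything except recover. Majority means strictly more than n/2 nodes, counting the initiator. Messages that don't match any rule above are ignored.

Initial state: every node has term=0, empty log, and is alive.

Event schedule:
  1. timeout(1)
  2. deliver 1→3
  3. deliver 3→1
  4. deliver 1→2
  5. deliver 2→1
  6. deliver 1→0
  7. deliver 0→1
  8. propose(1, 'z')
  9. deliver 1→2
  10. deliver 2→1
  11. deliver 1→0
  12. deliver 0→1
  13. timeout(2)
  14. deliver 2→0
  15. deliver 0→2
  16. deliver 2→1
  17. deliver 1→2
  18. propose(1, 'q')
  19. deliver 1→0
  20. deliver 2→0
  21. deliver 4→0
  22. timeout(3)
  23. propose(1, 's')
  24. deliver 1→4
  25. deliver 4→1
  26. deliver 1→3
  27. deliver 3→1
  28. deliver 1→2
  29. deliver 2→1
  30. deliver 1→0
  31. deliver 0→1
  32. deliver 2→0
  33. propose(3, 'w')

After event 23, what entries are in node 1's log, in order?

z

after 1 — timeout(1): n1:cand/t1/[-]
after 2 — deliver 1→3: n3:foll/t1/[-]
after 3 — deliver 3→1: ·
after 4 — deliver 1→2: n2:foll/t1/[-]
after 5 — deliver 2→1: n1:lead/t1/[-]
after 6 — deliver 1→0: n0:foll/t1/[-]
after 7 — deliver 0→1: ·
after 8 — propose(1,'z'): n1:lead/t1/[z]
after 9 — deliver 1→2: n2:foll/t1/[z]
after 10 — deliver 2→1: ·
after 11 — deliver 1→0: n0:foll/t1/[z]
after 12 — deliver 0→1: ·
after 13 — timeout(2): n2:cand/t2/[z]
after 14 — deliver 2→0: n0:foll/t2/[z]
after 15 — deliver 0→2: ·
after 16 — deliver 2→1: n1:foll/t2/[z]
after 17 — deliver 1→2: n2:lead/t2/[z]
after 18 — propose(1,'q'): ·
after 19 — deliver 1→0: ·
after 20 — deliver 2→0: ·
after 21 — deliver 4→0: ·
after 22 — timeout(3): n3:cand/t2/[-]
after 23 — propose(1,'s'): ·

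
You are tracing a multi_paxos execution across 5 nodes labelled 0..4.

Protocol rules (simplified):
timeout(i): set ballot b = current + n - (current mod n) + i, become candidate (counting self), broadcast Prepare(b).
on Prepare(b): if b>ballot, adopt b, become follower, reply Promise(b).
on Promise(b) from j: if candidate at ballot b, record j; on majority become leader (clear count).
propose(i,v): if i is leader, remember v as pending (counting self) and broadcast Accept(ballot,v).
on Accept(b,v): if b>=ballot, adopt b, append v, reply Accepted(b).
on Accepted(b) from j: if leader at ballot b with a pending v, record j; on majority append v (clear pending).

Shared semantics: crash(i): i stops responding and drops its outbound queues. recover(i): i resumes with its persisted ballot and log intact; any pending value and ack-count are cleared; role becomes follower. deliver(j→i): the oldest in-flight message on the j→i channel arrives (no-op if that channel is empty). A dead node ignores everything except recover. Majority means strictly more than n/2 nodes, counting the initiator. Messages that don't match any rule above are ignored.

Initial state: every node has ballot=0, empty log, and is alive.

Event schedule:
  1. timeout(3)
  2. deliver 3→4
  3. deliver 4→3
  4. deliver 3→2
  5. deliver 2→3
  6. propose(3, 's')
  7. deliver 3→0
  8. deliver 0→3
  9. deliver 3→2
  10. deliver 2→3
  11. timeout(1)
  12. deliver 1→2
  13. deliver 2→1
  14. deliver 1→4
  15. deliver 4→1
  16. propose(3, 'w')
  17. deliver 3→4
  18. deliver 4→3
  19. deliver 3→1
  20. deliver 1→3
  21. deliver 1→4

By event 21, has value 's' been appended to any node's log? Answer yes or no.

e1 timeout(3): 3[cand,b=8,-]
e2 deliver 3→4: 4[foll,b=8,-]
e3 deliver 4→3: ·
e4 deliver 3→2: 2[foll,b=8,-]
e5 deliver 2→3: 3[lead,b=8,-]
e6 propose(3,'s'): ·
e7 deliver 3→0: 0[foll,b=8,-]
e8 deliver 0→3: ·
e9 deliver 3→2: 2[foll,b=8,s]
e10 deliver 2→3: ·
e11 timeout(1): 1[cand,b=6,-]
e12 deliver 1→2: ·
e13 deliver 2→1: ·
e14 deliver 1→4: ·
e15 deliver 4→1: ·
e16 propose(3,'w'): ·
e17 deliver 3→4: 4[foll,b=8,s]
e18 deliver 4→3: ·
e19 deliver 3→1: 1[foll,b=8,-]
e20 deliver 1→3: ·
e21 deliver 1→4: ·

yes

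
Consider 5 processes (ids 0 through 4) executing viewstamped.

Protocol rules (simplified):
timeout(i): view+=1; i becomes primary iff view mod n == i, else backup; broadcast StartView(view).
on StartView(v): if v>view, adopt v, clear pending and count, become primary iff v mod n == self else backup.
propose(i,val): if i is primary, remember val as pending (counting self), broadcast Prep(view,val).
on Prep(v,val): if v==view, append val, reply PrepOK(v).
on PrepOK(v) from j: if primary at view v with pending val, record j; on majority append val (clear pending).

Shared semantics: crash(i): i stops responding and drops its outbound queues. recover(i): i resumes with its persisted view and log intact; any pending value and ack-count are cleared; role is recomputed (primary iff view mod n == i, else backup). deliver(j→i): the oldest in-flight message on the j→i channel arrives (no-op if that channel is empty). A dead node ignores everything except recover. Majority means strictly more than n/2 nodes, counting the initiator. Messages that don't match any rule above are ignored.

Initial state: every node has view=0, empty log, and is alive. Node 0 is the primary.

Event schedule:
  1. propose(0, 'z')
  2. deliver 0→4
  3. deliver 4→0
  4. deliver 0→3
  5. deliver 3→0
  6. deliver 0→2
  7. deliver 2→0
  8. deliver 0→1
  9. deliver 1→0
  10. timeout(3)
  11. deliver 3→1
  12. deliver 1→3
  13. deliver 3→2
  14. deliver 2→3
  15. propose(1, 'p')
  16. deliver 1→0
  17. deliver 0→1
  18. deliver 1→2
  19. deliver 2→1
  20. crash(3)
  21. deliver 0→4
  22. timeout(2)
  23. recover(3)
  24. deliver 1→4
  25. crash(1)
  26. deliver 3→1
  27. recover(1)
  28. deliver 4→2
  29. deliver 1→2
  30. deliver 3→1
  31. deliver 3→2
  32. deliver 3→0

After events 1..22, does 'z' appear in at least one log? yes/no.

yes

after 1 — propose(0,'z'): ·
after 2 — deliver 0→4: n4:back/v0/[z]
after 3 — deliver 4→0: ·
after 4 — deliver 0→3: n3:back/v0/[z]
after 5 — deliver 3→0: n0:prim/v0/[z]
after 6 — deliver 0→2: n2:back/v0/[z]
after 7 — deliver 2→0: ·
after 8 — deliver 0→1: n1:back/v0/[z]
after 9 — deliver 1→0: ·
after 10 — timeout(3): n3:back/v1/[z]
after 11 — deliver 3→1: n1:prim/v1/[z]
after 12 — deliver 1→3: ·
after 13 — deliver 3→2: n2:back/v1/[z]
after 14 — deliver 2→3: ·
after 15 — propose(1,'p'): ·
after 16 — deliver 1→0: ·
after 17 — deliver 0→1: ·
after 18 — deliver 1→2: n2:back/v1/[z,p]
after 19 — deliver 2→1: ·
after 20 — crash(3): n3:✗back/v1/[z]
after 21 — deliver 0→4: ·
after 22 — timeout(2): n2:prim/v2/[z,p]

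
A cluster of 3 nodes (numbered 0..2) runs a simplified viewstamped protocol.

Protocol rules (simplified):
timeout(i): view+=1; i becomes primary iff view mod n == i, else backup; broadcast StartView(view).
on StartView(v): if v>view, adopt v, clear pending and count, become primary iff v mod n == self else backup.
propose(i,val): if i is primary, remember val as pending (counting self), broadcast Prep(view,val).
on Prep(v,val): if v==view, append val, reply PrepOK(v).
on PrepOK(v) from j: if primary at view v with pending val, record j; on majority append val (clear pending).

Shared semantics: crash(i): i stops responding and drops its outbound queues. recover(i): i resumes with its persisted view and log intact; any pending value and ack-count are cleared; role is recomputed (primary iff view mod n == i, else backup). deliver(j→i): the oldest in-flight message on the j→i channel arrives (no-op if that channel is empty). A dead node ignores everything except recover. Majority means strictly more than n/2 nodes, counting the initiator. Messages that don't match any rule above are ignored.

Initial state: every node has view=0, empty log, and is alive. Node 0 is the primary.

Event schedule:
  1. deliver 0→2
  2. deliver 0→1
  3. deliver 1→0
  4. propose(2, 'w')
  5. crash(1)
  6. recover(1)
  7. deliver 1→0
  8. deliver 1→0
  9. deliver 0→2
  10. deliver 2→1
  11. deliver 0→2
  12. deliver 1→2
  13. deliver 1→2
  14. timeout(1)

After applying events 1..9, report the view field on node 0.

0

1. deliver 0→2:  nop
2. deliver 0→1:  nop
3. deliver 1→0:  nop
4. propose(2,'w'):  nop
5. crash(1):  <1:✗back v0 ->
6. recover(1):  <1:back v0 ->
7. deliver 1→0:  nop
8. deliver 1→0:  nop
9. deliver 0→2:  nop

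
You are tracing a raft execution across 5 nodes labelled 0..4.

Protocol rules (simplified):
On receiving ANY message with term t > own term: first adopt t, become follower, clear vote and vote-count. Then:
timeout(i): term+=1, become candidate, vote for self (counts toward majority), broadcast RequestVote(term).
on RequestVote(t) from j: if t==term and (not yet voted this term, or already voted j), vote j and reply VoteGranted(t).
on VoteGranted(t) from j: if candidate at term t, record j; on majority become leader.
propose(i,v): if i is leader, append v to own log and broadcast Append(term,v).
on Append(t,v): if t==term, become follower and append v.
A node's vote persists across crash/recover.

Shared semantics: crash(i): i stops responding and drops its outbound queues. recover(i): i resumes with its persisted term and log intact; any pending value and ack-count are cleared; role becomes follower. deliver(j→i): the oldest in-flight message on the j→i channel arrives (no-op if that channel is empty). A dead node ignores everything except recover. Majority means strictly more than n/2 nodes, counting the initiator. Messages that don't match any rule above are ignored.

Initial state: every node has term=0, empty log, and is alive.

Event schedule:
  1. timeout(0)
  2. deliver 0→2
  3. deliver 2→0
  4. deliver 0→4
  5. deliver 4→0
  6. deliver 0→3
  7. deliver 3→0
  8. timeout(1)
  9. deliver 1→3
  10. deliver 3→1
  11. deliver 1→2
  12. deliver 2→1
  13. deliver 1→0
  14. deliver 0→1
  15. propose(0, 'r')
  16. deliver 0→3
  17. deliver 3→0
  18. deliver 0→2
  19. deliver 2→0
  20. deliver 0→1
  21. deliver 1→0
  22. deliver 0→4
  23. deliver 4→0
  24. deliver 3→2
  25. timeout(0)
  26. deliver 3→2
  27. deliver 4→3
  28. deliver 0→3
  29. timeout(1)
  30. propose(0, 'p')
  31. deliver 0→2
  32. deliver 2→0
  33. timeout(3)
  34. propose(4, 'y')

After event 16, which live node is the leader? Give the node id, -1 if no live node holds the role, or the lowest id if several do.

e1 timeout(0): 0[cand,t=1,-]
e2 deliver 0→2: 2[foll,t=1,-]
e3 deliver 2→0: ·
e4 deliver 0→4: 4[foll,t=1,-]
e5 deliver 4→0: 0[lead,t=1,-]
e6 deliver 0→3: 3[foll,t=1,-]
e7 deliver 3→0: ·
e8 timeout(1): 1[cand,t=1,-]
e9 deliver 1→3: ·
e10 deliver 3→1: ·
e11 deliver 1→2: ·
e12 deliver 2→1: ·
e13 deliver 1→0: ·
e14 deliver 0→1: ·
e15 propose(0,'r'): 0[lead,t=1,r]
e16 deliver 0→3: 3[foll,t=1,r]

0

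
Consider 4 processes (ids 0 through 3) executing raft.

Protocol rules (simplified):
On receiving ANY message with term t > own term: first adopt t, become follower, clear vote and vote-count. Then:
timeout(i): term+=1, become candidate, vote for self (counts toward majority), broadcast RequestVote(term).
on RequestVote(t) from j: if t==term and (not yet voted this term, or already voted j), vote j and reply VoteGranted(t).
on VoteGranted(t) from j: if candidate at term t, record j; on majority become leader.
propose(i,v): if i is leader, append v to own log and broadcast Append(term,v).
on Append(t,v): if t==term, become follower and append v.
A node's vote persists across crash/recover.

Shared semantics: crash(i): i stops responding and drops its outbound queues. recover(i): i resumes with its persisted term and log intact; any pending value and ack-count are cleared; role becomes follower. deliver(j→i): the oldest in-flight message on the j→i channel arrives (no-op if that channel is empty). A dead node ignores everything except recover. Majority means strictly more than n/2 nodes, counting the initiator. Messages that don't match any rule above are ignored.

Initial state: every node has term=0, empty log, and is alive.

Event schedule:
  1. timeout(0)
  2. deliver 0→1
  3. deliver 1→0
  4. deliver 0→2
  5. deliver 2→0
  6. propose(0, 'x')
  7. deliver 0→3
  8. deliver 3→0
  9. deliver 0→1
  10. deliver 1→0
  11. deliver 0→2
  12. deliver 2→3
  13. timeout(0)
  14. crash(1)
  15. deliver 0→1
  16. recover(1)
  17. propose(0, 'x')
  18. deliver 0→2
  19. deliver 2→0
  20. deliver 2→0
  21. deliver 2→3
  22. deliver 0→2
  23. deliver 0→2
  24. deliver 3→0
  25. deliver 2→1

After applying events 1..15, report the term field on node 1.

1

step 1 timeout(0): 0={cand,t=1,log=-}
step 2 deliver 0→1: 1={foll,t=1,log=-}
step 3 deliver 1→0: —
step 4 deliver 0→2: 2={foll,t=1,log=-}
step 5 deliver 2→0: 0={lead,t=1,log=-}
step 6 propose(0,'x'): 0={lead,t=1,log=x}
step 7 deliver 0→3: 3={foll,t=1,log=-}
step 8 deliver 3→0: —
step 9 deliver 0→1: 1={foll,t=1,log=x}
step 10 deliver 1→0: —
step 11 deliver 0→2: 2={foll,t=1,log=x}
step 12 deliver 2→3: —
step 13 timeout(0): 0={cand,t=2,log=x}
step 14 crash(1): 1={✗foll,t=1,log=x}
step 15 deliver 0→1: —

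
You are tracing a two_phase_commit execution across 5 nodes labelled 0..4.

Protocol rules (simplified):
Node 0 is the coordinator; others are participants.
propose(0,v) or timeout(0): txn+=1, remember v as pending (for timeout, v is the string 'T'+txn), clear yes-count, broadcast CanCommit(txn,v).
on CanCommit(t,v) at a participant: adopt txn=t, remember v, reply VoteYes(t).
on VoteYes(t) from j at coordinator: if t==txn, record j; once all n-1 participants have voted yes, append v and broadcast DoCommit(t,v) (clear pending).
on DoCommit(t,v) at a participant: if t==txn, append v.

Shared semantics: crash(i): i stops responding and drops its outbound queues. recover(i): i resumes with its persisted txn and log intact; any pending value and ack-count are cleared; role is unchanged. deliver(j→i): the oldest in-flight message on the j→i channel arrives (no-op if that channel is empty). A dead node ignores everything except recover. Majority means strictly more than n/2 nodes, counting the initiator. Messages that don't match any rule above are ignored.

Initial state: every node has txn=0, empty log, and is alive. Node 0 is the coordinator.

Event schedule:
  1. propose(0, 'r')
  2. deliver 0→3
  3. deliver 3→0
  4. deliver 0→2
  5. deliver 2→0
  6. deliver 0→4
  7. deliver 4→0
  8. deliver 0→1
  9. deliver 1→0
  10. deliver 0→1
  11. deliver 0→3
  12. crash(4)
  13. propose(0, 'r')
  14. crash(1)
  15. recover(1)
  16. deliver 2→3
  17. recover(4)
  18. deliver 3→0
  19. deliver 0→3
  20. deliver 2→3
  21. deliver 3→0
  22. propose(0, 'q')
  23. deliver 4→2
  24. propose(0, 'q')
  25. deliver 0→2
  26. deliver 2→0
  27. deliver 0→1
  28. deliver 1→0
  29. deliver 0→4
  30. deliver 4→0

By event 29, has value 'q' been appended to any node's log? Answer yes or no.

e1 propose(0,'r'): 0[coor,t=1,-]
e2 deliver 0→3: 3[part,t=1,-]
e3 deliver 3→0: ·
e4 deliver 0→2: 2[part,t=1,-]
e5 deliver 2→0: ·
e6 deliver 0→4: 4[part,t=1,-]
e7 deliver 4→0: ·
e8 deliver 0→1: 1[part,t=1,-]
e9 deliver 1→0: 0[coor,t=1,r]
e10 deliver 0→1: 1[part,t=1,r]
e11 deliver 0→3: 3[part,t=1,r]
e12 crash(4): 4[✗part,t=1,-]
e13 propose(0,'r'): 0[coor,t=2,r]
e14 crash(1): 1[✗part,t=1,r]
e15 recover(1): 1[part,t=1,r]
e16 deliver 2→3: ·
e17 recover(4): 4[part,t=1,-]
e18 deliver 3→0: ·
e19 deliver 0→3: 3[part,t=2,r]
e20 deliver 2→3: ·
e21 deliver 3→0: ·
e22 propose(0,'q'): 0[coor,t=3,r]
e23 deliver 4→2: ·
e24 propose(0,'q'): 0[coor,t=4,r]
e25 deliver 0→2: 2[part,t=1,r]
e26 deliver 2→0: ·
e27 deliver 0→1: 1[part,t=2,r]
e28 deliver 1→0: ·
e29 deliver 0→4: 4[part,t=1,r]

no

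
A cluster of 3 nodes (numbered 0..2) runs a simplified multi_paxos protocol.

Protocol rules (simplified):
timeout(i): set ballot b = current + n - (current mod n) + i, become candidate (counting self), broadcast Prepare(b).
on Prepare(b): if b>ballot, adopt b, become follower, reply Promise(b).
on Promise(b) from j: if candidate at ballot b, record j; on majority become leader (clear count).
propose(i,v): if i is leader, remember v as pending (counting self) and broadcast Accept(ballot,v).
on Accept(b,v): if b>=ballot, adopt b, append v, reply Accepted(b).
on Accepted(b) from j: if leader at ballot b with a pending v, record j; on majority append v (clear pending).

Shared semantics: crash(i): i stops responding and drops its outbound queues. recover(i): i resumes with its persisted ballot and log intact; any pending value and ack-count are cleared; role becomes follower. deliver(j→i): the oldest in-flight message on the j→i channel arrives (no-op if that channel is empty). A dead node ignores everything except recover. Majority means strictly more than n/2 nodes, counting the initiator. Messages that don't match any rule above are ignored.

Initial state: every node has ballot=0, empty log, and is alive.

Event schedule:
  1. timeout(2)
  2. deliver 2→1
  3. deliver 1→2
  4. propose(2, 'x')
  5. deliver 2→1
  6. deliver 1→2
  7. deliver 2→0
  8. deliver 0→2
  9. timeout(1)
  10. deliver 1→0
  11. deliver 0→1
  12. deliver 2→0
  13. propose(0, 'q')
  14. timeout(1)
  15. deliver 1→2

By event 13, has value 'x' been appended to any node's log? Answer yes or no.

step 1 timeout(2): 2={cand,b=5,log=-}
step 2 deliver 2→1: 1={foll,b=5,log=-}
step 3 deliver 1→2: 2={lead,b=5,log=-}
step 4 propose(2,'x'): —
step 5 deliver 2→1: 1={foll,b=5,log=x}
step 6 deliver 1→2: 2={lead,b=5,log=x}
step 7 deliver 2→0: 0={foll,b=5,log=-}
step 8 deliver 0→2: —
step 9 timeout(1): 1={cand,b=7,log=x}
step 10 deliver 1→0: 0={foll,b=7,log=-}
step 11 deliver 0→1: 1={lead,b=7,log=x}
step 12 deliver 2→0: —
step 13 propose(0,'q'): —

yes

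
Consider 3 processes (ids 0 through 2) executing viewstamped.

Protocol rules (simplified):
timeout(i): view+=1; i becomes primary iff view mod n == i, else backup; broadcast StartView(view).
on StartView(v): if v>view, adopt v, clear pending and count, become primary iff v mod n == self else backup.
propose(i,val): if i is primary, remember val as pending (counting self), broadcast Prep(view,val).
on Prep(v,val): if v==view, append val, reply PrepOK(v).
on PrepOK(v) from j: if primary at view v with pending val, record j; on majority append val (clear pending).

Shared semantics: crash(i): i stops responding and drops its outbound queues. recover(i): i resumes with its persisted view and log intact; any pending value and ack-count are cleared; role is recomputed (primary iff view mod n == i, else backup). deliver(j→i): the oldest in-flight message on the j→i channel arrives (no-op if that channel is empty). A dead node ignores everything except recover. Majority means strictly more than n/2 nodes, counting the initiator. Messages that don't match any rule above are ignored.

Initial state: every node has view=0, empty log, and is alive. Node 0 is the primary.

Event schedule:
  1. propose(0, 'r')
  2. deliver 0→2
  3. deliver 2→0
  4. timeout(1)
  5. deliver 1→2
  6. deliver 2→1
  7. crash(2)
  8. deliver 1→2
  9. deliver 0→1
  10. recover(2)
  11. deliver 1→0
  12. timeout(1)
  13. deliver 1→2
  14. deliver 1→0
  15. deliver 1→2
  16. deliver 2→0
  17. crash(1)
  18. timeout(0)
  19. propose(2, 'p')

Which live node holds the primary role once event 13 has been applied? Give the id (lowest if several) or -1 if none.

[1] propose(0,'r') → ∅
[2] deliver 0→2 → N2(back v0 [r])
[3] deliver 2→0 → N0(prim v0 [r])
[4] timeout(1) → N1(prim v1 [-])
[5] deliver 1→2 → N2(back v1 [r])
[6] deliver 2→1 → ∅
[7] crash(2) → N2(✗back v1 [r])
[8] deliver 1→2 → ∅
[9] deliver 0→1 → ∅
[10] recover(2) → N2(back v1 [r])
[11] deliver 1→0 → N0(back v1 [r])
[12] timeout(1) → N1(back v2 [-])
[13] deliver 1→2 → N2(prim v2 [r])

2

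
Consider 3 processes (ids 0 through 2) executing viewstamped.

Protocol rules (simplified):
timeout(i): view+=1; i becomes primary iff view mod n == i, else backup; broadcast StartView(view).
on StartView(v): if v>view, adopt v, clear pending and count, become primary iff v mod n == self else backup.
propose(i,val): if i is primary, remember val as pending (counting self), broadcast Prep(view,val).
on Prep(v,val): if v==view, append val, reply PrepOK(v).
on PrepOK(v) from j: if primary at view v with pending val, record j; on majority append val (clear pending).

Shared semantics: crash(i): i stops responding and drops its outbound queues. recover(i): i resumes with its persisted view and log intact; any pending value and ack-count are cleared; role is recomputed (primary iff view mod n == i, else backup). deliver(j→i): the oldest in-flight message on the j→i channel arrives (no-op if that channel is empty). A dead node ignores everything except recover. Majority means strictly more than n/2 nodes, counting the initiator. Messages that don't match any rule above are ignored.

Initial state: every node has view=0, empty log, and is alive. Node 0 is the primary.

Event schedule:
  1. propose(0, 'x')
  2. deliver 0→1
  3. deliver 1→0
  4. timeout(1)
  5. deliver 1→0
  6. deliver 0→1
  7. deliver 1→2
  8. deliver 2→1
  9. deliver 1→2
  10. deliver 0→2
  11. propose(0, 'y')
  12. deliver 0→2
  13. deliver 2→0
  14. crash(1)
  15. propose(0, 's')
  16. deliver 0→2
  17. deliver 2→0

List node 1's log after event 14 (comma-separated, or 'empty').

1. propose(0,'x'):  nop
2. deliver 0→1:  <1:back v0 x>
3. deliver 1→0:  <0:prim v0 x>
4. timeout(1):  <1:prim v1 x>
5. deliver 1→0:  <0:back v1 x>
6. deliver 0→1:  nop
7. deliver 1→2:  <2:back v1 ->
8. deliver 2→1:  nop
9. deliver 1→2:  nop
10. deliver 0→2:  nop
11. propose(0,'y'):  nop
12. deliver 0→2:  nop
13. deliver 2→0:  nop
14. crash(1):  <1:✗prim v1 x>

x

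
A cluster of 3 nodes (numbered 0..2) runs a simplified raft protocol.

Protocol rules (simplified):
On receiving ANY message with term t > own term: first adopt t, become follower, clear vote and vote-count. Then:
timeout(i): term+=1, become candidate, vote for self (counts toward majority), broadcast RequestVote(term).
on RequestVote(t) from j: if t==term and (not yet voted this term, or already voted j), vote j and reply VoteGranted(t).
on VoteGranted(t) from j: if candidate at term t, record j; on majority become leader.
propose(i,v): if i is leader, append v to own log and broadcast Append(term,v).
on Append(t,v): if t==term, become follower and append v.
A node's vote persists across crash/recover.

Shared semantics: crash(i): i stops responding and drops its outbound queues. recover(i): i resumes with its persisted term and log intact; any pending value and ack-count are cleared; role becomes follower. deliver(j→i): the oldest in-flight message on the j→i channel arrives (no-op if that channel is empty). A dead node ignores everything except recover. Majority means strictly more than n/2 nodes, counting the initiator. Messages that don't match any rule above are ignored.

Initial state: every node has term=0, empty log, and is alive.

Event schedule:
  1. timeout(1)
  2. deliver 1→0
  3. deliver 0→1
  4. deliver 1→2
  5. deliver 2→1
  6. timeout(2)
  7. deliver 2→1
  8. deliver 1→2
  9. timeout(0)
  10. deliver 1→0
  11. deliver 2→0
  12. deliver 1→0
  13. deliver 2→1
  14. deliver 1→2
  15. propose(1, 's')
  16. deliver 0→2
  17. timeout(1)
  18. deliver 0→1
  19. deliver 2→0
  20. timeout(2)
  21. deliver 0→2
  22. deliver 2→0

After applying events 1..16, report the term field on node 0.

2

1. timeout(1):  <1:cand t1 ->
2. deliver 1→0:  <0:foll t1 ->
3. deliver 0→1:  <1:lead t1 ->
4. deliver 1→2:  <2:foll t1 ->
5. deliver 2→1:  nop
6. timeout(2):  <2:cand t2 ->
7. deliver 2→1:  <1:foll t2 ->
8. deliver 1→2:  <2:lead t2 ->
9. timeout(0):  <0:cand t2 ->
10. deliver 1→0:  nop
11. deliver 2→0:  nop
12. deliver 1→0:  nop
13. deliver 2→1:  nop
14. deliver 1→2:  nop
15. propose(1,'s'):  nop
16. deliver 0→2:  nop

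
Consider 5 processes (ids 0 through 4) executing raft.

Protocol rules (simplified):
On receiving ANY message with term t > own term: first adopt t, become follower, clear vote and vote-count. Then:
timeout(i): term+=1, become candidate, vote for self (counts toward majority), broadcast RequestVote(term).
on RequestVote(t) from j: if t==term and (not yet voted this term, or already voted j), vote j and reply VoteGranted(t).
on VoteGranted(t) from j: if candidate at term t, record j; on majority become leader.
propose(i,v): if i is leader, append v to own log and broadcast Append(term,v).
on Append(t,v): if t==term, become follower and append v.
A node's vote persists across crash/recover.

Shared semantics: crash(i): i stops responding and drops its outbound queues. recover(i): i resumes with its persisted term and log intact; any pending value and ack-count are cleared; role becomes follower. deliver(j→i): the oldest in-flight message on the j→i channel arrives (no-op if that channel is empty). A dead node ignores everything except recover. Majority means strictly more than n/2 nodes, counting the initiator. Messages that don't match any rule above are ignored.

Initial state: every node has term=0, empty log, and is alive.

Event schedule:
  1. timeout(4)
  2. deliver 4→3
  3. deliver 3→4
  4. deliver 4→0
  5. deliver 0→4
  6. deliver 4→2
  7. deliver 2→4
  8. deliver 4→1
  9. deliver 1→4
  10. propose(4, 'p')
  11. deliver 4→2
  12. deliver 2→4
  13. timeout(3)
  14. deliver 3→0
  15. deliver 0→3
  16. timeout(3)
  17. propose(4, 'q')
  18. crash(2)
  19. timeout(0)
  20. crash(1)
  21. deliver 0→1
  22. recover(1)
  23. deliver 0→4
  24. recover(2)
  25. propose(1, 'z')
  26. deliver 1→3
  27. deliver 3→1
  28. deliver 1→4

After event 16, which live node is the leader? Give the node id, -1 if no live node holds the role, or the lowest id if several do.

4

step 1 timeout(4): 4={cand,t=1,log=-}
step 2 deliver 4→3: 3={foll,t=1,log=-}
step 3 deliver 3→4: —
step 4 deliver 4→0: 0={foll,t=1,log=-}
step 5 deliver 0→4: 4={lead,t=1,log=-}
step 6 deliver 4→2: 2={foll,t=1,log=-}
step 7 deliver 2→4: —
step 8 deliver 4→1: 1={foll,t=1,log=-}
step 9 deliver 1→4: —
step 10 propose(4,'p'): 4={lead,t=1,log=p}
step 11 deliver 4→2: 2={foll,t=1,log=p}
step 12 deliver 2→4: —
step 13 timeout(3): 3={cand,t=2,log=-}
step 14 deliver 3→0: 0={foll,t=2,log=-}
step 15 deliver 0→3: —
step 16 timeout(3): 3={cand,t=3,log=-}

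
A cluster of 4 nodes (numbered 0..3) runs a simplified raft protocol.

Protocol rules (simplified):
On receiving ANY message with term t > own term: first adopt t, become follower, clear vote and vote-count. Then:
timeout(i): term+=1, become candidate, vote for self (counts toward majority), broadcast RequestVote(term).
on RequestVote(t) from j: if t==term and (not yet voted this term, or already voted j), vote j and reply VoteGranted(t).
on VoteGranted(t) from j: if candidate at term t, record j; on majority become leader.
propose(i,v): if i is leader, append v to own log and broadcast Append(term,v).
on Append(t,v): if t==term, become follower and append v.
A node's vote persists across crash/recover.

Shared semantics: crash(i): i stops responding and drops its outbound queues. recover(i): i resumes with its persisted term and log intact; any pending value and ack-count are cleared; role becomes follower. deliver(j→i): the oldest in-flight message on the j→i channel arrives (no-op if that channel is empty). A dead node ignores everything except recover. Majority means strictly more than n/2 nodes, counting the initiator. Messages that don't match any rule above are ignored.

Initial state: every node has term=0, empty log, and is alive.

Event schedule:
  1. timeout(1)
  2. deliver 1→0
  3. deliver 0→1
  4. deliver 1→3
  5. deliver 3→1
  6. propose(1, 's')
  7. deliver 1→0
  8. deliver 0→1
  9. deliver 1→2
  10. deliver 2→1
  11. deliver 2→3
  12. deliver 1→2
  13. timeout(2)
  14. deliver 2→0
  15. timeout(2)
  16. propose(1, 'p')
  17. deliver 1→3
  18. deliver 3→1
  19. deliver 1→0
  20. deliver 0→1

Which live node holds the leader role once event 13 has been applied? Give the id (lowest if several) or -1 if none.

1

e1 timeout(1): 1[cand,t=1,-]
e2 deliver 1→0: 0[foll,t=1,-]
e3 deliver 0→1: ·
e4 deliver 1→3: 3[foll,t=1,-]
e5 deliver 3→1: 1[lead,t=1,-]
e6 propose(1,'s'): 1[lead,t=1,s]
e7 deliver 1→0: 0[foll,t=1,s]
e8 deliver 0→1: ·
e9 deliver 1→2: 2[foll,t=1,-]
e10 deliver 2→1: ·
e11 deliver 2→3: ·
e12 deliver 1→2: 2[foll,t=1,s]
e13 timeout(2): 2[cand,t=2,s]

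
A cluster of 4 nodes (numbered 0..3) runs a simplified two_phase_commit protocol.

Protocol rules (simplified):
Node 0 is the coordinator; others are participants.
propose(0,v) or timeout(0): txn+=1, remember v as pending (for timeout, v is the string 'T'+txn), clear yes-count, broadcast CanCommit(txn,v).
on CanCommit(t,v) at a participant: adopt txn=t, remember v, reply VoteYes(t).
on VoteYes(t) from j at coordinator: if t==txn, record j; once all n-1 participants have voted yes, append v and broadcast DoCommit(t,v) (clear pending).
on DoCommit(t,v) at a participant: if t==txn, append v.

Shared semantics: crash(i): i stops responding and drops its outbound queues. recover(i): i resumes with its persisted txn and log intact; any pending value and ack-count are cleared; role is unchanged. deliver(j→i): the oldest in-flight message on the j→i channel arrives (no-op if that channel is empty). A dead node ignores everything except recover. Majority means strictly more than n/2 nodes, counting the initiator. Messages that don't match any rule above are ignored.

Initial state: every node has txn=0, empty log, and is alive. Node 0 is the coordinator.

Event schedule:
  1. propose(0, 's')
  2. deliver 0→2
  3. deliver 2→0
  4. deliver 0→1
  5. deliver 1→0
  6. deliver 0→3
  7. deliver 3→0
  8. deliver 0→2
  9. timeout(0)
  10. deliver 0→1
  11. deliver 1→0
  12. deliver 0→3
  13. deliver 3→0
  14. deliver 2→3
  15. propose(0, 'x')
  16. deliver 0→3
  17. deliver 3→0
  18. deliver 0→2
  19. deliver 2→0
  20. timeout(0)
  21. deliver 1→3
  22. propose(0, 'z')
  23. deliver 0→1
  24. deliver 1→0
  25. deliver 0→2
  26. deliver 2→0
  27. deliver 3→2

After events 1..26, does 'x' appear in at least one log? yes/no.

e1 propose(0,'s'): 0[coor,t=1,-]
e2 deliver 0→2: 2[part,t=1,-]
e3 deliver 2→0: ·
e4 deliver 0→1: 1[part,t=1,-]
e5 deliver 1→0: ·
e6 deliver 0→3: 3[part,t=1,-]
e7 deliver 3→0: 0[coor,t=1,s]
e8 deliver 0→2: 2[part,t=1,s]
e9 timeout(0): 0[coor,t=2,s]
e10 deliver 0→1: 1[part,t=1,s]
e11 deliver 1→0: ·
e12 deliver 0→3: 3[part,t=1,s]
e13 deliver 3→0: ·
e14 deliver 2→3: ·
e15 propose(0,'x'): 0[coor,t=3,s]
e16 deliver 0→3: 3[part,t=2,s]
e17 deliver 3→0: ·
e18 deliver 0→2: 2[part,t=2,s]
e19 deliver 2→0: ·
e20 timeout(0): 0[coor,t=4,s]
e21 deliver 1→3: ·
e22 propose(0,'z'): 0[coor,t=5,s]
e23 deliver 0→1: 1[part,t=2,s]
e24 deliver 1→0: ·
e25 deliver 0→2: 2[part,t=3,s]
e26 deliver 2→0: ·

no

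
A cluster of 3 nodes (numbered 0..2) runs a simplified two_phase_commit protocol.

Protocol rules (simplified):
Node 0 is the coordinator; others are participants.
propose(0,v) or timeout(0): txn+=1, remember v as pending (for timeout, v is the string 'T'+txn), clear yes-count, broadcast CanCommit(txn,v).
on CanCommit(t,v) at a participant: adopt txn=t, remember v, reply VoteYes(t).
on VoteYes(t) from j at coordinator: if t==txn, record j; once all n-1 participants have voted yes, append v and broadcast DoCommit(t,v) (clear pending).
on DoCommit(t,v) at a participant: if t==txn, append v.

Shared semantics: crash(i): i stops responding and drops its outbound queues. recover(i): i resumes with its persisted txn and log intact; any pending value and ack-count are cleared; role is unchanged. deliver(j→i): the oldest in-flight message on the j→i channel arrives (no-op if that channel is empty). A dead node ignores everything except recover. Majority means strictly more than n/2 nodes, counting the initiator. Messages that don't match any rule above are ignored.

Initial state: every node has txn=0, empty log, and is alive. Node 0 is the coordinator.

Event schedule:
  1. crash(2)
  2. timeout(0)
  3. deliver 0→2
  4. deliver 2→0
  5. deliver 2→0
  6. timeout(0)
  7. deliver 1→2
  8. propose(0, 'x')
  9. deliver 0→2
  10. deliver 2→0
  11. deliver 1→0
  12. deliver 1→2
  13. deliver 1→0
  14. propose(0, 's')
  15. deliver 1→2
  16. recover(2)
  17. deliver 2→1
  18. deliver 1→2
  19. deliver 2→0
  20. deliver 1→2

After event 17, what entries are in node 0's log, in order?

step 1 crash(2): 2={✗part,t=0,log=-}
step 2 timeout(0): 0={coor,t=1,log=-}
step 3 deliver 0→2: —
step 4 deliver 2→0: —
step 5 deliver 2→0: —
step 6 timeout(0): 0={coor,t=2,log=-}
step 7 deliver 1→2: —
step 8 propose(0,'x'): 0={coor,t=3,log=-}
step 9 deliver 0→2: —
step 10 deliver 2→0: —
step 11 deliver 1→0: —
step 12 deliver 1→2: —
step 13 deliver 1→0: —
step 14 propose(0,'s'): 0={coor,t=4,log=-}
step 15 deliver 1→2: —
step 16 recover(2): 2={part,t=0,log=-}
step 17 deliver 2→1: —

empty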